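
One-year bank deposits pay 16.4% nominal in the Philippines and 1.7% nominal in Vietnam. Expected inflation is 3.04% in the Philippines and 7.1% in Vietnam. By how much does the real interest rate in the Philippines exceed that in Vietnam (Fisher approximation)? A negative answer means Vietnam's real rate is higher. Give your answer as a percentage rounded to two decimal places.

18.76%

The Philippines: 16.4% − 3.04% = 13.360%
Vietnam: 1.7% − 7.1% = -5.400%
Differential = 18.760% → 18.76%.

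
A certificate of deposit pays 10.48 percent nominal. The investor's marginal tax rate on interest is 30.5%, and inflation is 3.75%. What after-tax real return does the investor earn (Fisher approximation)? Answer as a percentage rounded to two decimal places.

After-tax nominal return = 10.48% × (1 − 0.305) = 7.2836%.
r ≈ 7.2836% − 3.75% → 3.53%.

3.53%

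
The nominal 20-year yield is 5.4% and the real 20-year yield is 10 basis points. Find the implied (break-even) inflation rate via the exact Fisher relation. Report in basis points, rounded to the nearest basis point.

(1 + π) = (1 + i)/(1 + r) = 1.05400 / 1.00100 = 1.052947
Break-even inflation = 1.052947 − 1 → 529 basis points.

529 basis points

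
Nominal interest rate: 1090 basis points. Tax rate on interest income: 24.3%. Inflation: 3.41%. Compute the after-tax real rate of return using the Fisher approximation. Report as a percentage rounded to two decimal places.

After-tax nominal return = 10.9% × (1 − 0.243) = 8.2513%.
r ≈ 8.2513% − 3.41% → 4.84%.

4.84%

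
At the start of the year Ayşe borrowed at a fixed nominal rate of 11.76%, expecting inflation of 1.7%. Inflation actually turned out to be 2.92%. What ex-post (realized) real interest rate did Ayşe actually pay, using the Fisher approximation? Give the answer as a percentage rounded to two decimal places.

Ex-post: 11.76% − 2.92% = 8.840%
So the realized real rate is 8.84%.

8.84%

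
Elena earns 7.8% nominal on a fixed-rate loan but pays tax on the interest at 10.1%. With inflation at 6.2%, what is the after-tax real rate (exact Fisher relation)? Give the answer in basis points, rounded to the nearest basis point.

After-tax nominal return = 7.8% × (1 − 0.101) = 7.0122%.
1 + r = 1.070122 / 1.06200 = 1.007648
After-tax real rate = 1.007648 − 1 → 76 basis points.

76 basis points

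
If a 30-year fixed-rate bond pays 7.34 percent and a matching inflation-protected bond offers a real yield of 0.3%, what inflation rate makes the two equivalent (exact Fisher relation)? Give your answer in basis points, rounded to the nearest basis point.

(1 + π) = (1 + i)/(1 + r) = 1.07340 / 1.00300 = 1.070189
Break-even inflation = 1.070189 − 1 → 702 basis points.

702 basis points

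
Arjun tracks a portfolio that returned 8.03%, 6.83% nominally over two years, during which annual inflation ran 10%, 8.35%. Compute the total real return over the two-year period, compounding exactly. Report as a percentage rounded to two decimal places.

Compound the nominal returns: 1.0803 × 1.0683 = 1.154084.
Compound inflation: 1.1000 × 1.0835 = 1.191850.
Deflate: 1.154084 / 1.191850 = 0.968314.
Total real return = 0.968314 − 1 → -3.17%.

-3.17%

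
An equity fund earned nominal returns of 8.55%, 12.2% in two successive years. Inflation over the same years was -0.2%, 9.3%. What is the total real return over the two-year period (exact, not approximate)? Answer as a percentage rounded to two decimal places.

Nominal growth factor = 1.0855 × 1.1220 = 1.217931
Price-level growth factor = 0.9980 × 1.0930 = 1.090814
Real growth factor = 1.217931 / 1.090814 = 1.116534
Total real return = 1.116534 − 1 → 11.65%.

11.65%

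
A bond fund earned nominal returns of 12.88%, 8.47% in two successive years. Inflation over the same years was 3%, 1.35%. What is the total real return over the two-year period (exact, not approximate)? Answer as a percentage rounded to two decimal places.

17.29%

Nominal growth factor = 1.1288 × 1.0847 = 1.224409
Price-level growth factor = 1.0300 × 1.0135 = 1.043905
Real growth factor = 1.224409 / 1.043905 = 1.172913
Total real return = 1.172913 − 1 → 17.29%.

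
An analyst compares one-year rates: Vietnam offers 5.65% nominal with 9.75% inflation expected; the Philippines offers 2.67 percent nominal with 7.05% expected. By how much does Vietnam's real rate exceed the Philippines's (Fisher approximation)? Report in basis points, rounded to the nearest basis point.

28 basis points

Vietnam: 5.65% − 9.75% = -4.100%
The Philippines: 2.67% − 7.05% = -4.380%
Differential = 0.280% → 28 basis points.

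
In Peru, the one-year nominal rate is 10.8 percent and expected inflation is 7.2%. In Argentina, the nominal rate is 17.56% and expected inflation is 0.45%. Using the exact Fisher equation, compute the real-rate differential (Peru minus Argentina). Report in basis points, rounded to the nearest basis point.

-1368 basis points

Peru: (1 + 0.1080)/(1 + 0.0720) − 1 = 3.3582%
Argentina: (1 + 0.1756)/(1 + 0.0045) − 1 = 17.0333%
Differential = 3.3582% − 17.0333% = -13.6751% → -1368 basis points.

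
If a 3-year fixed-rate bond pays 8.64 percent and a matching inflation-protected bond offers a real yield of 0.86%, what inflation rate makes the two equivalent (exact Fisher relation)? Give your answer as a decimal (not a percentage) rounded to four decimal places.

0.0771

(1 + π) = (1 + i)/(1 + r) = 1.08640 / 1.00860 = 1.077137
Break-even inflation = 1.077137 − 1 → 0.0771.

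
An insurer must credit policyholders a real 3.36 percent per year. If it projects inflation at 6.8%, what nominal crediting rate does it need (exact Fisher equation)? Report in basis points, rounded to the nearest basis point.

(1 + i) = (1 + r)(1 + π) = 1.03360 × 1.06800 = 1.1038848
i = 1.1038848 − 1, so the required nominal rate is 1039 basis points.

1039 basis points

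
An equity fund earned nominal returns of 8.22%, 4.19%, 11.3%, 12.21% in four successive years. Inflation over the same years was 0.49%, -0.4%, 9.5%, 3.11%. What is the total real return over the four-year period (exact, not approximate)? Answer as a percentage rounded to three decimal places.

24.613%

Nominal growth factor = 1.0822 × 1.0419 × 1.1130 × 1.1221 = 1.408187
Price-level growth factor = 1.0049 × 0.9960 × 1.0950 × 1.0311 = 1.130049
Real growth factor = 1.408187 / 1.130049 = 1.246130
Total real return = 1.246130 − 1 → 24.613%.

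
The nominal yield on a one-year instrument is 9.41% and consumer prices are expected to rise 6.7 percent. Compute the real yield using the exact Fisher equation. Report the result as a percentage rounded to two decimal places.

2.54%

1 + r = 1.09410 / 1.06700 = 1.025398
r = 1.025398 − 1 = 2.5398%, i.e. 2.54%.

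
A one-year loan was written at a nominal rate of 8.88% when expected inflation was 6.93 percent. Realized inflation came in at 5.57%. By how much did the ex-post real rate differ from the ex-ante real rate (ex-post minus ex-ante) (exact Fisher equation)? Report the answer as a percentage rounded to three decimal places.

Ex-ante: (1 + 0.0888)/(1 + 0.0693) − 1 = 1.8236%
Ex-post: (1 + 0.0888)/(1 + 0.0557) − 1 = 3.1354%
Difference (ex-post − ex-ante) = 1.3117% → 1.312%.

1.312%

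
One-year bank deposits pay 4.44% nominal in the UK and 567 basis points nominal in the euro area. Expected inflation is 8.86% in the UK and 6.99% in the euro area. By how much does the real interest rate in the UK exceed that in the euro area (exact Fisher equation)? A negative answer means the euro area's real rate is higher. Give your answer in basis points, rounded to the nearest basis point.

The UK: (1 + 0.0444)/(1 + 0.0886) − 1 = -4.0603%
The euro area: (1 + 0.0567)/(1 + 0.0699) − 1 = -1.2338%
Differential = -4.0603% − (-1.2338%) = -2.8265% → -283 basis points.

-283 basis points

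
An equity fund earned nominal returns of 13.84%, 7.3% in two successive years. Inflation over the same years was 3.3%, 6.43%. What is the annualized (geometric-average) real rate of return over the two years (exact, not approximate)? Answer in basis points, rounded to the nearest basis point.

541 basis points

Nominal growth factor = 1.1384 × 1.0730 = 1.22150320
Price-level growth factor = 1.0330 × 1.0643 = 1.09942190
Real growth factor = 1.22150320 / 1.09942190 = 1.11104136
Annualized real rate = 1.11104136^(1/2) − 1 = 5.4059% → 541 basis points.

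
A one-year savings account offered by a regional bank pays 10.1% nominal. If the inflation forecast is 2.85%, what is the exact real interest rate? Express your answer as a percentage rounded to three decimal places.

By the Fisher relation, 1 + r = (1 + i)/(1 + π).
1 + r = 1.10100 / 1.02850 = 1.070491
r = 1.070491 − 1 = 7.0491%, i.e. 7.049%.

7.049%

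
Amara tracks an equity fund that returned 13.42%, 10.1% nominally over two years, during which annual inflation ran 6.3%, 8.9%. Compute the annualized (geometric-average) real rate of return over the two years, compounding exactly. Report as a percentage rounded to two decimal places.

Nominal growth factor = 1.1342 × 1.1010 = 1.24875420
Price-level growth factor = 1.0630 × 1.0890 = 1.15760700
Real growth factor = 1.24875420 / 1.15760700 = 1.07873760
Annualized real rate = 1.07873760^(1/2) − 1 = 3.8623% → 3.86%.

3.86%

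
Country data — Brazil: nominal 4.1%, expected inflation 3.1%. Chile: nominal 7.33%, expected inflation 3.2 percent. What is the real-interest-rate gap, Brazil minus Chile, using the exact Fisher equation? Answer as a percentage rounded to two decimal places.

-3.03%

Brazil: (1 + 0.0410)/(1 + 0.0310) − 1 = 0.9699%
Chile: (1 + 0.0733)/(1 + 0.0320) − 1 = 4.0019%
Differential = 0.9699% − 4.0019% = -3.0320% → -3.03%.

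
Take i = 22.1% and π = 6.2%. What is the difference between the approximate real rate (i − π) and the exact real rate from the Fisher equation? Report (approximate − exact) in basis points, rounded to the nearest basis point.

93 basis points

Approximate: r ≈ 22.100% − 6.200% = 15.9000%
Exact: (1 + 0.2210)/(1 + 0.0620) − 1 = 14.9718%
Error = 15.9000% − 14.9718% = 0.9282% → 93 basis points.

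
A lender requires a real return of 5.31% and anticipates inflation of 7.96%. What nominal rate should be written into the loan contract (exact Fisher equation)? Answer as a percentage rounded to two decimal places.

(1 + i) = (1 + r)(1 + π) = 1.05310 × 1.07960 = 1.13692676
i = 1.13692676 − 1, so the required nominal rate is 13.69%.

13.69%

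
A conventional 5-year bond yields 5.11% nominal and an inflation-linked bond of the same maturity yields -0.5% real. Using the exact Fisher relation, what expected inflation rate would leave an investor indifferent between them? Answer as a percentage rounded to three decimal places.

(1 + π) = (1 + i)/(1 + r) = 1.05110 / 0.99500 = 1.056382
Break-even inflation = 1.056382 − 1 → 5.638%.

5.638%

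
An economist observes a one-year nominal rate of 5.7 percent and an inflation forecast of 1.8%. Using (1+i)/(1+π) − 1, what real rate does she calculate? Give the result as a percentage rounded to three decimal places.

1 + r = 1.05700 / 1.01800 = 1.038310
r = 1.038310 − 1 = 3.8310%, i.e. 3.831%.

3.831%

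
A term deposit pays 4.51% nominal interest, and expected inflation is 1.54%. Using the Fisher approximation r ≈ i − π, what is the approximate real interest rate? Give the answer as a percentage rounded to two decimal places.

2.97%

r ≈ i − π = 4.51% − 1.54% = 2.97%.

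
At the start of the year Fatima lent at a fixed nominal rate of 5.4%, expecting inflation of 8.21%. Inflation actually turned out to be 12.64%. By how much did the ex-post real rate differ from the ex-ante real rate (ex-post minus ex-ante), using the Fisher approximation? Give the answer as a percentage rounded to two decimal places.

-4.43%

Ex-ante: 5.4% − 8.21% = -2.810%
Ex-post: 5.4% − 12.64% = -7.240%
Difference (ex-post − ex-ante) = -4.4300% → -4.43%.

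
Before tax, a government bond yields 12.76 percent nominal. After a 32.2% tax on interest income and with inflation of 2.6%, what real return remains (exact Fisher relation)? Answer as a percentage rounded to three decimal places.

5.898%

After-tax nominal return = 12.76% × (1 − 0.322) = 8.65128%.
1 + r = 1.0865128 / 1.02600 = 1.058979
After-tax real rate = 1.058979 − 1 → 5.898%.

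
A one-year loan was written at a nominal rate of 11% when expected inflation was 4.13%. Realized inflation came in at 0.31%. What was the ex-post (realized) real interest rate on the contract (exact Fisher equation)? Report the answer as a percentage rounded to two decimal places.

10.66%

Ex-post: (1 + 0.1100)/(1 + 0.0031) − 1 = 10.6570%
So the realized real rate is 10.66%.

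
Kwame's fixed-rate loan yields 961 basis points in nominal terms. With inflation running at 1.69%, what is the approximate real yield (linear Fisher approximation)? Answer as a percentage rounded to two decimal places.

7.92%

r ≈ i − π = 9.61% − 1.69% = 7.92%.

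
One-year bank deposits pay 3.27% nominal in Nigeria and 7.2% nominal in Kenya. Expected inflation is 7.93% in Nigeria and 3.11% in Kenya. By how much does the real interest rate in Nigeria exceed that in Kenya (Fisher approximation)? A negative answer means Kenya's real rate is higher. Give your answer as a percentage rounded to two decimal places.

Nigeria: 3.27% − 7.93% = -4.660%
Kenya: 7.2% − 3.11% = 4.090%
Differential = -8.750% → -8.75%.

-8.75%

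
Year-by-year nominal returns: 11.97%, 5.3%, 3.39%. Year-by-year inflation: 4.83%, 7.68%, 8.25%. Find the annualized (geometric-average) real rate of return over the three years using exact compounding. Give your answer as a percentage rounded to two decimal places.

Compound the nominal returns: 1.1197 × 1.0530 × 1.0339 = 1.21901369.
Compound inflation: 1.0483 × 1.0768 × 1.0825 = 1.22193622.
Deflate: 1.21901369 / 1.22193622 = 0.99760828.
Annualized real rate = 0.99760828^(1/3) − 1 = -0.0798% → -0.08%.

-0.08%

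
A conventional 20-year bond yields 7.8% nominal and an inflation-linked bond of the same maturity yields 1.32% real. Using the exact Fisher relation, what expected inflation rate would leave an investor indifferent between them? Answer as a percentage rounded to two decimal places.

6.40%

(1 + π) = (1 + i)/(1 + r) = 1.07800 / 1.01320 = 1.063956
Break-even inflation = 1.063956 − 1 → 6.40%.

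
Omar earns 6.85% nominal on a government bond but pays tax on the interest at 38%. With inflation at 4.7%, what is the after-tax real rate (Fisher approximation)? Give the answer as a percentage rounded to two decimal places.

-0.45%

After-tax nominal return = 6.85% × (1 − 0.38) = 4.2470%.
r ≈ 4.2470% − 4.7% → -0.45%.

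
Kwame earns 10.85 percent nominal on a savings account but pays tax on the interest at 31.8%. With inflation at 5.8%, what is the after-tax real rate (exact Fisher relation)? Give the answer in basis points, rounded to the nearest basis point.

After-tax nominal return = 10.85% × (1 − 0.318) = 7.3997%.
1 + r = 1.073997 / 1.05800 = 1.015120
After-tax real rate = 1.015120 − 1 → 151 basis points.

151 basis points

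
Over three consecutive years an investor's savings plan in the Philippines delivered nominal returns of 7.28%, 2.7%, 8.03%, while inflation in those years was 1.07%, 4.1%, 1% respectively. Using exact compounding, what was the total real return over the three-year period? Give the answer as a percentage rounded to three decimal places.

Compound the nominal returns: 1.0728 × 1.0270 × 1.0803 = 1.1902374.
Compound inflation: 1.0107 × 1.0410 × 1.0100 = 1.0626601.
Deflate: 1.1902374 / 1.0626601 = 1.1200547.
Total real return = 1.1200547 − 1 → 12.005%.

12.005%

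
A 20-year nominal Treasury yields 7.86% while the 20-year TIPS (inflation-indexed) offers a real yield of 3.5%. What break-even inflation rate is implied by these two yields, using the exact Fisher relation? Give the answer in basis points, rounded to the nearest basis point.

(1 + π) = (1 + i)/(1 + r) = 1.07860 / 1.03500 = 1.042126
Break-even inflation = 1.042126 − 1 → 421 basis points.

421 basis points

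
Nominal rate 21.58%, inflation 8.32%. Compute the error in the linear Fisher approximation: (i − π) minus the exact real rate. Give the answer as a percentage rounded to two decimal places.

Approximate: r ≈ 21.580% − 8.320% = 13.2600%
Exact: (1 + 0.2158)/(1 + 0.0832) − 1 = 12.2415%
Error = 13.2600% − 12.2415% = 1.0185% → 1.02%.

1.02%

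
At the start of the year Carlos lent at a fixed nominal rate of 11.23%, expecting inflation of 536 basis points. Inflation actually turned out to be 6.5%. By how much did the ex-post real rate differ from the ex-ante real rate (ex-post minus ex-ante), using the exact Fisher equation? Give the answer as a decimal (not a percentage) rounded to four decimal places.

-0.0113

Ex-ante: (1 + 0.1123)/(1 + 0.0536) − 1 = 5.5714%
Ex-post: (1 + 0.1123)/(1 + 0.0650) − 1 = 4.4413%
Difference (ex-post − ex-ante) = -1.1301% → -0.0113.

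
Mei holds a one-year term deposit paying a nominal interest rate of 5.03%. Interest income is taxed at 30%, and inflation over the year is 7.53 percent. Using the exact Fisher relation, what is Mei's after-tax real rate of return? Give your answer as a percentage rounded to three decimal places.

After-tax nominal return = 5.03% × (1 − 0.3) = 3.5210%.
1 + r = 1.03521 / 1.07530 = 0.962717
After-tax real rate = 0.962717 − 1 → -3.728%.

-3.728%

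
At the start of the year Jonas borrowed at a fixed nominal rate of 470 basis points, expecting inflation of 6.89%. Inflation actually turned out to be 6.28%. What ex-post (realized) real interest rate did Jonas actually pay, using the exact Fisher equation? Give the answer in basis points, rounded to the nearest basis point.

Ex-post: (1 + 0.0470)/(1 + 0.0628) − 1 = -1.4866%
So the realized real rate is -149 basis points.

-149 basis points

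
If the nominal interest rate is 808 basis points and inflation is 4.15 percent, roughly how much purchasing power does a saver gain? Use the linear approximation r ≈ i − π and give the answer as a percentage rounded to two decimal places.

r ≈ i − π = 8.08% − 4.15% = 3.93%.

3.93%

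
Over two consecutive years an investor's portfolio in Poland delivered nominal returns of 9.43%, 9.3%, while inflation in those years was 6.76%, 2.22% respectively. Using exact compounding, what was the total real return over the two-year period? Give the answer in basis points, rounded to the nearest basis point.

Nominal growth factor = 1.0943 × 1.0930 = 1.196070
Price-level growth factor = 1.0676 × 1.0222 = 1.091301
Real growth factor = 1.196070 / 1.091301 = 1.096004
Total real return = 1.096004 − 1 → 960 basis points.

960 basis points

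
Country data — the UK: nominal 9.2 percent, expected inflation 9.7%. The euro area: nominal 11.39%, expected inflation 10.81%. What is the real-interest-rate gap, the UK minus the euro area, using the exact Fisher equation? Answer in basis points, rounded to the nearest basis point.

-98 basis points

The UK: (1 + 0.0920)/(1 + 0.0970) − 1 = -0.4558%
The euro area: (1 + 0.1139)/(1 + 0.1081) − 1 = 0.5234%
Differential = -0.4558% − 0.5234% = -0.9792% → -98 basis points.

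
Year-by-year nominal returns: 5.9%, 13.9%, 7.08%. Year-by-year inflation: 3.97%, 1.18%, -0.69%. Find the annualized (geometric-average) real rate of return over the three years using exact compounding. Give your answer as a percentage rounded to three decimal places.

7.327%

Compound the nominal returns: 1.0590 × 1.1390 × 1.0708 = 1.29160003.
Compound inflation: 1.0397 × 1.0118 × 0.9931 = 1.04470988.
Deflate: 1.29160003 / 1.04470988 = 1.23632413.
Annualized real rate = 1.23632413^(1/3) − 1 = 7.3274% → 7.327%.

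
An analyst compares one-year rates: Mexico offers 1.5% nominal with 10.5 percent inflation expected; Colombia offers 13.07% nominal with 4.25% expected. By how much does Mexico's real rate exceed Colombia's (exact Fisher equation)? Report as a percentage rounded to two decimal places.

Mexico: (1 + 0.0150)/(1 + 0.1050) − 1 = -8.1448%
Colombia: (1 + 0.1307)/(1 + 0.0425) − 1 = 8.4604%
Differential = -8.1448% − 8.4604% = -16.6052% → -16.61%.

-16.61%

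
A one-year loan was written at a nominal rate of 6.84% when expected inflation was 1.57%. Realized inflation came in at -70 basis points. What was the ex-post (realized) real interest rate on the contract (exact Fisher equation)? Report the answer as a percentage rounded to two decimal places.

7.59%

Ex-post: (1 + 0.0684)/(1 − 0.0070) − 1 = 7.5932%
So the realized real rate is 7.59%.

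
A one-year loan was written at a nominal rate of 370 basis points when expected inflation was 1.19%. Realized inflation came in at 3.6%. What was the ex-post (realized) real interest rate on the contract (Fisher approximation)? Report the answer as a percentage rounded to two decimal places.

0.10%

Ex-post: 3.7% − 3.6% = 0.100%
So the realized real rate is 0.10%.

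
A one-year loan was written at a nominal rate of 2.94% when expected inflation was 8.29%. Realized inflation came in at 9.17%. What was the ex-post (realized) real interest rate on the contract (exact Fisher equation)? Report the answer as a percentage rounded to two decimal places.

-5.71%

Ex-post: (1 + 0.0294)/(1 + 0.0917) − 1 = -5.7067%
So the realized real rate is -5.71%.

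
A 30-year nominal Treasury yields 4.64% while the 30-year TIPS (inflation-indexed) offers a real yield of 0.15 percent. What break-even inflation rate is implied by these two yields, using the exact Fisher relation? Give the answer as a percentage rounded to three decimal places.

(1 + π) = (1 + i)/(1 + r) = 1.04640 / 1.00150 = 1.044833
Break-even inflation = 1.044833 − 1 → 4.483%.

4.483%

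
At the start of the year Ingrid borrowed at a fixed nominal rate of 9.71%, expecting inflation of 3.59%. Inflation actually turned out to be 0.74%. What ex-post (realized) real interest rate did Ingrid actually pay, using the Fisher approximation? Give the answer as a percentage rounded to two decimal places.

Ex-post: 9.71% − 0.74% = 8.970%
So the realized real rate is 8.97%.

8.97%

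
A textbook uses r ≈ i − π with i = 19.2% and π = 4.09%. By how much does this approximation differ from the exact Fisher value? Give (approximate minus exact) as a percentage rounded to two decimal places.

Approximate: r ≈ 19.200% − 4.090% = 15.1100%
Exact: (1 + 0.1920)/(1 + 0.0409) − 1 = 14.5163%
Error = 15.1100% − 14.5163% = 0.5937% → 0.59%.

0.59%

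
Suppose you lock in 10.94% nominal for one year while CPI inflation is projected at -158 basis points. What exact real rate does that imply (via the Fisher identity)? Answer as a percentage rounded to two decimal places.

By the Fisher identity, 1 + r = (1 + i)/(1 + π).
1 + r = 1.10940 / 0.98420 = 1.127210
r = 1.127210 − 1 = 12.7210%, i.e. 12.72%.

12.72%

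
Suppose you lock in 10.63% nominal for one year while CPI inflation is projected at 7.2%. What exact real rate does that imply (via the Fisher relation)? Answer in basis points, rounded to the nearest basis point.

By the Fisher relation, 1 + r = (1 + i)/(1 + π).
1 + r = 1.10630 / 1.07200 = 1.031996
r = 1.031996 − 1 = 3.1996%, i.e. 320 basis points.

320 basis points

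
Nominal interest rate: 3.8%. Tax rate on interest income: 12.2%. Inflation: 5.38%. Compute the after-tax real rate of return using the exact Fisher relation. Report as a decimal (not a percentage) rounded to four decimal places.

-0.0194

After-tax nominal return = 3.8% × (1 − 0.122) = 3.3364%.
1 + r = 1.033364 / 1.05380 = 0.980607
After-tax real rate = 0.980607 − 1 → -0.0194.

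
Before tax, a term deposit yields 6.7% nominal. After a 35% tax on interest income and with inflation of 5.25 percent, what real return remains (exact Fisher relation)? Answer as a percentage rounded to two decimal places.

-0.85%

After-tax nominal return = 6.7% × (1 − 0.35) = 4.3550%.
1 + r = 1.04355 / 1.05250 = 0.991496
After-tax real rate = 0.991496 − 1 → -0.85%.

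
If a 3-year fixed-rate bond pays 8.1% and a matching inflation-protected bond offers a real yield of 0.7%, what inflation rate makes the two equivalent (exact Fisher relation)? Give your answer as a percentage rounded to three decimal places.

7.349%

(1 + π) = (1 + i)/(1 + r) = 1.08100 / 1.00700 = 1.073486
Break-even inflation = 1.073486 − 1 → 7.349%.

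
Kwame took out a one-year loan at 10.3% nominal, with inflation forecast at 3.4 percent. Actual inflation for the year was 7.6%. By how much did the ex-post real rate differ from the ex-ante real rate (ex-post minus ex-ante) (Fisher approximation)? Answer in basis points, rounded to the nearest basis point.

Ex-ante: 10.3% − 3.4% = 6.900%
Ex-post: 10.3% − 7.6% = 2.700%
Difference (ex-post − ex-ante) = -4.2000% → -420 basis points.

-420 basis points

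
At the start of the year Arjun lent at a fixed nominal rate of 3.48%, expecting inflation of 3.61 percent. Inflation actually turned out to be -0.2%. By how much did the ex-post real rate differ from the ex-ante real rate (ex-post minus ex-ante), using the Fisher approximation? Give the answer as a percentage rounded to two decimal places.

Ex-ante: 3.48% − 3.61% = -0.130%
Ex-post: 3.48% − (-0.2%) = 3.680%
Difference (ex-post − ex-ante) = 3.8100% → 3.81%.

3.81%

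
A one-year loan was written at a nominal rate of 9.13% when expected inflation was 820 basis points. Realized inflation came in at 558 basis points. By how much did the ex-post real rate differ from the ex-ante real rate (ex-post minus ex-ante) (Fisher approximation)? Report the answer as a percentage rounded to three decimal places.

2.620%

Ex-ante: 9.13% − 8.2% = 0.930%
Ex-post: 9.13% − 5.58% = 3.550%
Difference (ex-post − ex-ante) = 2.6200% → 2.620%.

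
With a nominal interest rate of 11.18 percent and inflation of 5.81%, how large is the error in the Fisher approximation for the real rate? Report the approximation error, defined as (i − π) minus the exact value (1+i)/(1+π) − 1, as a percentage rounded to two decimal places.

0.29%

Approximate: r ≈ 11.180% − 5.810% = 5.3700%
Exact: (1 + 0.1118)/(1 + 0.0581) − 1 = 5.0751%
Error = 5.3700% − 5.0751% = 0.2949% → 0.29%.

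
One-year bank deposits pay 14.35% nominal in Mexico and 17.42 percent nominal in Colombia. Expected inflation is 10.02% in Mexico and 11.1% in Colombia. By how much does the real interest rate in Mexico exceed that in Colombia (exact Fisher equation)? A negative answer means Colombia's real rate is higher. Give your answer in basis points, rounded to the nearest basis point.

Mexico: (1 + 0.1435)/(1 + 0.1002) − 1 = 3.9356%
Colombia: (1 + 0.1742)/(1 + 0.1110) − 1 = 5.6886%
Differential = 3.9356% − 5.6886% = -1.7529% → -175 basis points.

-175 basis points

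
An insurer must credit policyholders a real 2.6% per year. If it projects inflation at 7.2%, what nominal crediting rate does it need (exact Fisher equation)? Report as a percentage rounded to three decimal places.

9.987%

(1 + i) = (1 + r)(1 + π) = 1.02600 × 1.07200 = 1.099872
i = 1.099872 − 1, so the required nominal rate is 9.987%.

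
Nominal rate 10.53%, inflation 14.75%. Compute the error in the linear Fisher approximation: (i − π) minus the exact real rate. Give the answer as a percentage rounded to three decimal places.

Approximate: r ≈ 10.530% − 14.750% = -4.2200%
Exact: (1 + 0.1053)/(1 + 0.1475) − 1 = -3.6776%
Error = -4.2200% − (-3.6776%) = -0.5424% → -0.542%.

-0.542%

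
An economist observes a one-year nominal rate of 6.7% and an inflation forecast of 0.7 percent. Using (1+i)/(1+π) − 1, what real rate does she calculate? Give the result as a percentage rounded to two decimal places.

5.96%

1 + r = 1.06700 / 1.00700 = 1.059583
r = 1.059583 − 1 = 5.9583%, i.e. 5.96%.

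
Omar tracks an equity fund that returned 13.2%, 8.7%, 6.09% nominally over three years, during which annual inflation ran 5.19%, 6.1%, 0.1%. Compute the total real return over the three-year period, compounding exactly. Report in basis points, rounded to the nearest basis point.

1685 basis points

Nominal growth factor = 1.1320 × 1.0870 × 1.0609 = 1.305420
Price-level growth factor = 1.0519 × 1.0610 × 1.0010 = 1.117182
Real growth factor = 1.305420 / 1.117182 = 1.168494
Total real return = 1.168494 − 1 → 1685 basis points.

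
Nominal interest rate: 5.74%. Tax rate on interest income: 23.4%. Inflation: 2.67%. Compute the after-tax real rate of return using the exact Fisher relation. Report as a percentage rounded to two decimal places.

1.68%

After-tax nominal return = 5.74% × (1 − 0.234) = 4.39684%.
1 + r = 1.0439684 / 1.02670 = 1.016819
After-tax real rate = 1.016819 − 1 → 1.68%.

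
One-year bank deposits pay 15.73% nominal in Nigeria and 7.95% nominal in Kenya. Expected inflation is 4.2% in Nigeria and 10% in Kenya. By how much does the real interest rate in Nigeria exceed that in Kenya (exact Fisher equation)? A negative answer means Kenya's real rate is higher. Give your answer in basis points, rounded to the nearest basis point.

1293 basis points

Nigeria: (1 + 0.1573)/(1 + 0.0420) − 1 = 11.0653%
Kenya: (1 + 0.0795)/(1 + 0.1000) − 1 = -1.8636%
Differential = 11.0653% − (-1.8636%) = 12.9289% → 1293 basis points.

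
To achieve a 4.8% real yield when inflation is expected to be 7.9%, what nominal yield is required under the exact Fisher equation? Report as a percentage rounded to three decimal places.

(1 + i) = (1 + r)(1 + π) = 1.04800 × 1.07900 = 1.130792
i = 1.130792 − 1, so the required nominal rate is 13.079%.

13.079%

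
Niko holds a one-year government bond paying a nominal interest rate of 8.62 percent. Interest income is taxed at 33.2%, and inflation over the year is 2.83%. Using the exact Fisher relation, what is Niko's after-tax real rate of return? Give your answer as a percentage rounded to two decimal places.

After-tax nominal return = 8.62% × (1 − 0.332) = 5.75816%.
1 + r = 1.0575816 / 1.02830 = 1.028476
After-tax real rate = 1.028476 − 1 → 2.85%.

2.85%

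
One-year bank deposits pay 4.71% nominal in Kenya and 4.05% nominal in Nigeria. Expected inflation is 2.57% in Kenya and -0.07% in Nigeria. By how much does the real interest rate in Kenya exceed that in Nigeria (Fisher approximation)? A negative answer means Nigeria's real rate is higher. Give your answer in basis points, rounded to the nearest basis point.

-198 basis points

Kenya: 4.71% − 2.57% = 2.140%
Nigeria: 4.05% − (-0.07%) = 4.120%
Differential = -1.980% → -198 basis points.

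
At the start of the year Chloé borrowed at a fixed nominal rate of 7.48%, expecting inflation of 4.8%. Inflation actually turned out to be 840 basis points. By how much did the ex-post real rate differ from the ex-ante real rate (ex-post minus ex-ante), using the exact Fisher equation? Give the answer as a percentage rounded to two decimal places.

Ex-ante: (1 + 0.0748)/(1 + 0.0480) − 1 = 2.5573%
Ex-post: (1 + 0.0748)/(1 + 0.0840) − 1 = -0.8487%
Difference (ex-post − ex-ante) = -3.4060% → -3.41%.

-3.41%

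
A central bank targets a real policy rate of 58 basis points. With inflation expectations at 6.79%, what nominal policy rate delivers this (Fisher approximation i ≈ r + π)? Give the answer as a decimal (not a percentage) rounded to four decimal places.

i ≈ r + π = 0.58% + 6.79% = 0.0737.

0.0737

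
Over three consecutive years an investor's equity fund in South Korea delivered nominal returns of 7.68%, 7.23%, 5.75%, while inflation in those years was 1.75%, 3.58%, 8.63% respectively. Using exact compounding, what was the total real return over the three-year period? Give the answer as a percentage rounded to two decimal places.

Nominal growth factor = 1.0768 × 1.0723 × 1.0575 = 1.221045
Price-level growth factor = 1.0175 × 1.0358 × 1.0863 = 1.144880
Real growth factor = 1.221045 / 1.144880 = 1.066526
Total real return = 1.066526 − 1 → 6.65%.

6.65%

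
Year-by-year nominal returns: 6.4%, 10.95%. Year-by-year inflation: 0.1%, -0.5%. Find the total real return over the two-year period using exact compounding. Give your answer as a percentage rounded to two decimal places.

18.53%

Nominal growth factor = 1.0640 × 1.1095 = 1.180508
Price-level growth factor = 1.0010 × 0.9950 = 0.995995
Real growth factor = 1.180508 / 0.995995 = 1.185255
Total real return = 1.185255 − 1 → 18.53%.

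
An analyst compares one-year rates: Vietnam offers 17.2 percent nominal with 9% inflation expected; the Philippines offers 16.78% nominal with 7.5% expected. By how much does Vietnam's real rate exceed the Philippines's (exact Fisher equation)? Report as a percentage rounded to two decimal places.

-1.11%

Vietnam: (1 + 0.1720)/(1 + 0.0900) − 1 = 7.5229%
The Philippines: (1 + 0.1678)/(1 + 0.0750) − 1 = 8.6326%
Differential = 7.5229% − 8.6326% = -1.1096% → -1.11%.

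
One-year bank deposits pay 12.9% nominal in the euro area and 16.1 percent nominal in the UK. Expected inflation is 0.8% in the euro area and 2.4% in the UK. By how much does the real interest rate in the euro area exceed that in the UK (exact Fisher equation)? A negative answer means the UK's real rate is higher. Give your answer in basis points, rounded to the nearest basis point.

-137 basis points

The euro area: (1 + 0.1290)/(1 + 0.0080) − 1 = 12.0040%
The UK: (1 + 0.1610)/(1 + 0.0240) − 1 = 13.3789%
Differential = 12.0040% − 13.3789% = -1.3749% → -137 basis points.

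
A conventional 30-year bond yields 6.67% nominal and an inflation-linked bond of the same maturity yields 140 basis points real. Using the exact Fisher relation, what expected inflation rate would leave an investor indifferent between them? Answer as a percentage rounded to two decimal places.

5.20%

(1 + π) = (1 + i)/(1 + r) = 1.06670 / 1.01400 = 1.051972
Break-even inflation = 1.051972 − 1 → 5.20%.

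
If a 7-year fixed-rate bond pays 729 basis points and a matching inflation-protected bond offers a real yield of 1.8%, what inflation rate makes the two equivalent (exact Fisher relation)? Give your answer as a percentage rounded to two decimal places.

(1 + π) = (1 + i)/(1 + r) = 1.07290 / 1.01800 = 1.053929
Break-even inflation = 1.053929 − 1 → 5.39%.

5.39%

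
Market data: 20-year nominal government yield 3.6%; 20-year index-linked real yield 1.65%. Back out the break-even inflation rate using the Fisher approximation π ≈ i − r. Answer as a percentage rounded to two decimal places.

π ≈ i − r = 3.6% − 1.65% → 1.95%.

1.95%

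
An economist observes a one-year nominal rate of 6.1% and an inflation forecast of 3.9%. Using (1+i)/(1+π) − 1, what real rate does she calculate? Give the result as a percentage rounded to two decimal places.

By the Fisher equation, 1 + r = (1 + i)/(1 + π).
1 + r = 1.06100 / 1.03900 = 1.021174
r = 1.021174 − 1 = 2.1174%, i.e. 2.12%.

2.12%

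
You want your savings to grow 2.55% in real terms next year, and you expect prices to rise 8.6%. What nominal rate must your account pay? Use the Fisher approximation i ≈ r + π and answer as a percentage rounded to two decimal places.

i ≈ r + π = 2.55% + 8.6% = 11.15%.

11.15%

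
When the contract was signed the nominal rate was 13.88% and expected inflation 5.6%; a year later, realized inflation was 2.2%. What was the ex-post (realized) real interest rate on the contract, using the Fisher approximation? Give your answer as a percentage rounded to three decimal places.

11.680%

Ex-post: 13.88% − 2.2% = 11.680%
So the realized real rate is 11.680%.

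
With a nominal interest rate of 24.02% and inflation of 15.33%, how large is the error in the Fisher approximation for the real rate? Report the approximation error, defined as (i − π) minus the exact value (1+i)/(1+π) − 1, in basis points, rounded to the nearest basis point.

116 basis points

Approximate: r ≈ 24.020% − 15.330% = 8.6900%
Exact: (1 + 0.2402)/(1 + 0.1533) − 1 = 7.5349%
Error = 8.6900% − 7.5349% = 1.1551% → 116 basis points.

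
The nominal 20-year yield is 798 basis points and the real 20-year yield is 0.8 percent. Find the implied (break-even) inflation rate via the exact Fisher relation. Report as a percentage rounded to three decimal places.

7.123%

(1 + π) = (1 + i)/(1 + r) = 1.07980 / 1.00800 = 1.071230
Break-even inflation = 1.071230 − 1 → 7.123%.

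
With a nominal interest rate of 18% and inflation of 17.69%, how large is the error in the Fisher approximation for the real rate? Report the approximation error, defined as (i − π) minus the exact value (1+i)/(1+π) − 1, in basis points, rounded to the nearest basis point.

Approximate: r ≈ 18.000% − 17.690% = 0.3100%
Exact: (1 + 0.1800)/(1 + 0.1769) − 1 = 0.2634%
Error = 0.3100% − 0.2634% = 0.0466% → 5 basis points.

5 basis points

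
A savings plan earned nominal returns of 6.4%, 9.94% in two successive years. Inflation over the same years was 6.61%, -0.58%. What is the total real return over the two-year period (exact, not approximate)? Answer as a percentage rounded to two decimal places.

10.36%

Compound the nominal returns: 1.0640 × 1.0994 = 1.169762.
Compound inflation: 1.0661 × 0.9942 = 1.059917.
Deflate: 1.169762 / 1.059917 = 1.103635.
Total real return = 1.103635 − 1 → 10.36%.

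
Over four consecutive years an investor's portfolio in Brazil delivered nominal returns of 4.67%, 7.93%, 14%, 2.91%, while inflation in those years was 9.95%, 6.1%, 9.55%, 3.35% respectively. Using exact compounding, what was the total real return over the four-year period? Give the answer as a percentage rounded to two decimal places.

0.34%

Nominal growth factor = 1.0467 × 1.0793 × 1.1400 × 1.0291 = 1.325339
Price-level growth factor = 1.0995 × 1.0610 × 1.0955 × 1.0335 = 1.320789
Real growth factor = 1.325339 / 1.320789 = 1.003444
Total real return = 1.003444 − 1 → 0.34%.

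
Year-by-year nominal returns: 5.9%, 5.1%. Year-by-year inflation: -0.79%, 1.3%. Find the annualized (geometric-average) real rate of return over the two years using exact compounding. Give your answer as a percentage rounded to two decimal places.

Nominal growth factor = 1.0590 × 1.0510 = 1.11300900
Price-level growth factor = 0.9921 × 1.0130 = 1.00499730
Real growth factor = 1.11300900 / 1.00499730 = 1.10747462
Annualized real rate = 1.10747462^(1/2) − 1 = 5.2366% → 5.24%.

5.24%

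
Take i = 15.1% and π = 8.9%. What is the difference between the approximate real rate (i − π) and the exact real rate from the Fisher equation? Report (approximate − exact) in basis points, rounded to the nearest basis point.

51 basis points

Approximate: r ≈ 15.100% − 8.900% = 6.2000%
Exact: (1 + 0.1510)/(1 + 0.0890) − 1 = 5.6933%
Error = 6.2000% − 5.6933% = 0.5067% → 51 basis points.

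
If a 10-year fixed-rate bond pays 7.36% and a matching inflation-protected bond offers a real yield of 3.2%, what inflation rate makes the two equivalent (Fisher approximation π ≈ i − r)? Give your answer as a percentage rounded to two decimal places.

4.16%

π ≈ i − r = 7.36% − 3.2% → 4.16%.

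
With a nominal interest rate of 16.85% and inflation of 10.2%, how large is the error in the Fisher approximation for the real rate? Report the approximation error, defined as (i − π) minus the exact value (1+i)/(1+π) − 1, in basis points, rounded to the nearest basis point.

62 basis points

Approximate: r ≈ 16.850% − 10.200% = 6.6500%
Exact: (1 + 0.1685)/(1 + 0.1020) − 1 = 6.0345%
Error = 6.6500% − 6.0345% = 0.6155% → 62 basis points.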